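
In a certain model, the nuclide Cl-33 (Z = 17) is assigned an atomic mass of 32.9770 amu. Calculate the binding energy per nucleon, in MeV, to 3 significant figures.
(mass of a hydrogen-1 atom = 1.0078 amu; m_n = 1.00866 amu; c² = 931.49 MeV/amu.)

8.30 MeV/nucleon

The nucleus contains 17 protons and 33 − 17 = 16 neutrons.
Σm = 17·m(¹H) + 16·m_n = 17.1326 + 16.13856 = 33.27116 amu
Mass defect Δm = 33.27116 − 32.9770 = 0.29416 amu
Binding energy = Δm·c² = 0.29416 × 931.49 MeV/amu = 274.007 MeV
Per nucleon: 274.007 / 33 = 8.303 MeV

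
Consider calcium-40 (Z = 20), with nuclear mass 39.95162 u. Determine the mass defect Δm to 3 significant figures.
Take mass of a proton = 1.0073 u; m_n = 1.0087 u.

0.368 u

Z = 20, so N = A − Z = 40 − 20 = 20.
Mass of separated nucleons = 20(1.0073) + 20(1.0087) = 20.1460 + 20.1740 = 40.3200 u
The mass defect is 40.3200 − 39.95162 = 0.36838 u.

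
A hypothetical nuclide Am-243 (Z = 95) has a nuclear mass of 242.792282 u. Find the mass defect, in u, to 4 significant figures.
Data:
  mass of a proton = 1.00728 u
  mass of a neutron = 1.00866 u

2.181 u

Mass of separated nucleons = 95(1.00728) + 148(1.00866) = 95.69160 + 149.28168 = 244.97328 u
The mass defect is 244.97328 − 242.792282 = 2.180998 u.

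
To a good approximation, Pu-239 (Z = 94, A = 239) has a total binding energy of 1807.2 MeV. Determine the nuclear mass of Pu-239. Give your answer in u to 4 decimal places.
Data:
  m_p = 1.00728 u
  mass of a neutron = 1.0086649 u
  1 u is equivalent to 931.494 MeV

Mass defect = 1807.2 MeV / (931.494 MeV/u) = 1.940109 u
Constituent mass = 94(1.00728) + 145(1.0086649) = 240.9407305 u
Nuclear mass = 240.9407305 − 1.940109 = 239.0006215 u ≈ 239.0006 u (to 4 decimal places)

239.0006 u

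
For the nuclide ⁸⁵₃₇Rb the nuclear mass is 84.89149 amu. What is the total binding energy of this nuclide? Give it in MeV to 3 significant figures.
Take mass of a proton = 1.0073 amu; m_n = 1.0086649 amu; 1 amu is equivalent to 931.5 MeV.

With 37 protons and 48 neutrons (A = 85):
Mass of separated nucleons = 37(1.0073) + 48(1.0086649) = 37.2701 + 48.4159152 = 85.6860152 amu
The mass defect is 85.6860152 − 84.89149 = 0.7945252 amu.
Binding energy = Δm·c² = 0.7945252 × 931.5 MeV/amu = 740.100 MeV

740 MeV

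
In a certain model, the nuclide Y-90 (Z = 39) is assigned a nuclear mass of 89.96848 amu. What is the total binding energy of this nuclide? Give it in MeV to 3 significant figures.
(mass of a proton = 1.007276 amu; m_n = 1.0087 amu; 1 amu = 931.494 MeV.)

707 MeV

With 39 protons and 51 neutrons (A = 90):
Total constituent mass: 39 × 1.007276 + 51 × 1.0087 = 90.727464 amu
The mass defect is 90.727464 − 89.96848 = 0.758984 amu.
Converting to energy: 0.758984 amu × 931.494 MeV/amu = 706.989 MeV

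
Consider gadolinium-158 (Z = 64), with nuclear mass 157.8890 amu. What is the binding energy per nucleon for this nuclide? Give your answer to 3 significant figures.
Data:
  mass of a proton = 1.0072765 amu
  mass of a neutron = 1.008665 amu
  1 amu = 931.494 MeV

Σm = 64·m_p + 94·m_n = 64.4656960 + 94.814510 = 159.2802060 amu
Δm = 159.2802060 − 157.8890 = 1.3912060 amu
E_B = 1.3912060 × 931.494 = 1295.90 MeV
BE/A = 1295.90 MeV / 158 = 8.202 MeV/nucleon

8.20 MeV/nucleon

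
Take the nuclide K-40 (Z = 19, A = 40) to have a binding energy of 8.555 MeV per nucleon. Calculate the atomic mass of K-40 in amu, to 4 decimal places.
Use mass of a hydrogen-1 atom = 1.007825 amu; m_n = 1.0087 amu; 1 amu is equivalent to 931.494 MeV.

39.9640 amu

Total binding energy = 40 × 8.555 = 342.200 MeV
Mass defect = 342.200 MeV / (931.494 MeV/amu) = 0.367367 amu
Constituent mass = 19(1.007825) + 21(1.0087) = 40.331375 amu
Atomic mass = 40.331375 − 0.367367 = 39.964008 amu ≈ 39.9640 amu (to 4 decimal places)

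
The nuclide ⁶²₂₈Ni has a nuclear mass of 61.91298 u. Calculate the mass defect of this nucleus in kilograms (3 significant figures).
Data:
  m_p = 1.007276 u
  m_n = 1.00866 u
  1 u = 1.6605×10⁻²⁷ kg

Total constituent mass: 28 × 1.007276 + 34 × 1.00866 = 62.498168 u
The mass defect is 62.498168 − 61.91298 = 0.585188 u.
In SI units: 0.585188 u × 1.6605×10⁻²⁷ kg/u = 9.7170e-28 kg

9.72e-28 kg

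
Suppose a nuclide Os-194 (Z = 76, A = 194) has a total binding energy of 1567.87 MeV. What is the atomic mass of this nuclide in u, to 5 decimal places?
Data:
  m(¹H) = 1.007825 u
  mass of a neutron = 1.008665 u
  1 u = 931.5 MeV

193.93400 u

Mass defect = 1567.87 MeV / (931.5 MeV/u) = 1.6831669 u
Constituent mass = 76(1.007825) + 118(1.008665) = 195.617170 u
Atomic mass = 195.617170 − 1.6831669 = 193.9340031 u ≈ 193.93400 u (to 5 decimal places)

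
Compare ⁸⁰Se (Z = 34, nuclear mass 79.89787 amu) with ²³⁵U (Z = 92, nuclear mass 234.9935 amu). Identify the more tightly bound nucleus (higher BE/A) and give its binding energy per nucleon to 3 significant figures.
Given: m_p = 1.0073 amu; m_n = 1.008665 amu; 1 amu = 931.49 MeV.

⁸⁰Se: Σm = 34(1.0073) + 46(1.008665) = 80.646790 amu; Δm = 0.748920 amu; E_B = 697.61 MeV; E_B/A = 8.720 MeV
²³⁵U: Σm = 92(1.0073) + 143(1.008665) = 236.910695 amu; Δm = 1.917195 amu; E_B = 1785.8 MeV; E_B/A = 7.599 MeV
⁸⁰Se has the higher binding energy per nucleon, so it is the more tightly bound nucleus.

⁸⁰Se; 8.72 MeV/nucleon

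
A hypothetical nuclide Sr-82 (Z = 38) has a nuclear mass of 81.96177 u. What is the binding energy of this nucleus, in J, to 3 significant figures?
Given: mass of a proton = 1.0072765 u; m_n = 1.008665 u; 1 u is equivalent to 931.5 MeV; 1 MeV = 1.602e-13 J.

1.04e-10 J

Mass of separated nucleons = 38(1.0072765) + 44(1.008665) = 38.2765070 + 44.381260 = 82.6577670 u
Δm = 82.6577670 − 81.96177 = 0.6959970 u
Converting to energy: 0.6959970 u × 931.5 MeV/u = 648.321 MeV
In joules: 648.321 MeV × 1.602e-13 J/MeV = 1.0386e-10 J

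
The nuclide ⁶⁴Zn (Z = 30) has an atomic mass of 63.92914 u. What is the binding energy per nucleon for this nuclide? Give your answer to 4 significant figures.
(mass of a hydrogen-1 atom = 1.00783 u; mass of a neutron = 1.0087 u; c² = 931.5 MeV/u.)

8.756 MeV/nucleon

Mass of separated nucleons = 30(1.00783) + 34(1.0087) = 30.23490 + 34.2958 = 64.53070 u
Mass defect Δm = 64.53070 − 63.92914 = 0.60156 u
Converting to energy: 0.60156 u × 931.5 MeV/u = 560.353 MeV
Dividing by A = 64 gives 8.756 MeV per nucleon.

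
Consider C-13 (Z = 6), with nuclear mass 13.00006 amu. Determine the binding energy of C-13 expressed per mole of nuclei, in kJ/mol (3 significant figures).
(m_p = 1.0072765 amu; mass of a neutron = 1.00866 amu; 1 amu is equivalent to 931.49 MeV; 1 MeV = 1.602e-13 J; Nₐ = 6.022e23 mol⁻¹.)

With 6 protons and 7 neutrons (A = 13):
Total constituent mass: 6 × 1.0072765 + 7 × 1.00866 = 13.1042790 amu
The mass defect is 13.1042790 − 13.00006 = 0.1042190 amu.
E_B = 0.1042190 × 931.49 = 97.0790 MeV
Per nucleus in joules: 97.0790 MeV × 1.602e-13 J/MeV = 1.5552e-11 J
Per mole: 1.5552e-11 J × 6.022e23 mol⁻¹ = 9.3654e+12 J/mol

9.37e+09 kJ/mol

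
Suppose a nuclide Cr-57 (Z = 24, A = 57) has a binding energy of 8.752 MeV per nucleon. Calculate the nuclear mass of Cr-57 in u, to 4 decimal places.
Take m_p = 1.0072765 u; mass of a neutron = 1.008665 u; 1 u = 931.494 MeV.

Total binding energy = 57 × 8.752 = 498.864 MeV
Mass defect = 498.864 MeV / (931.494 MeV/u) = 0.535553 u
Constituent mass = 24(1.0072765) + 33(1.008665) = 57.4605810 u
Nuclear mass = 57.4605810 − 0.535553 = 56.9250280 u ≈ 56.9250 u (to 4 decimal places)

56.9250 u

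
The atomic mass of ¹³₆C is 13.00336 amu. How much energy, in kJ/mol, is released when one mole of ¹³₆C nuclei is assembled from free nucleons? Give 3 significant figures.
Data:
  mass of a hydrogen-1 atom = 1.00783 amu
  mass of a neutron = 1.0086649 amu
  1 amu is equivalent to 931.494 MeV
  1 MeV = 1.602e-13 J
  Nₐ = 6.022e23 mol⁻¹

Z = 6, so N = A − Z = 13 − 6 = 7.
Σm = 6·m(¹H) + 7·m_n = 6.04698 + 7.0606543 = 13.1076343 amu
The mass defect is 13.1076343 − 13.00336 = 0.1042743 amu.
E_B = 0.1042743 × 931.494 = 97.1309 MeV
Per nucleus in joules: 97.1309 MeV × 1.602e-13 J/MeV = 1.5560e-11 J
Per mole: 1.5560e-11 J × 6.022e23 mol⁻¹ = 9.3702e+12 J/mol

9.37e+09 kJ/mol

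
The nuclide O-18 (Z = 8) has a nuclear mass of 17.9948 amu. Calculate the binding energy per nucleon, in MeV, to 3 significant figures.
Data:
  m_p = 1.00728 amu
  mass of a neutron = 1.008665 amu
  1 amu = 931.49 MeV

7.77 MeV/nucleon

Z = 8, so N = A − Z = 18 − 8 = 10.
Total constituent mass: 8 × 1.00728 + 10 × 1.008665 = 18.144890 amu
The mass defect is 18.144890 − 17.9948 = 0.150090 amu.
Binding energy = Δm·c² = 0.150090 × 931.49 MeV/amu = 139.807 MeV
Per nucleon: 139.807 / 18 = 7.767 MeV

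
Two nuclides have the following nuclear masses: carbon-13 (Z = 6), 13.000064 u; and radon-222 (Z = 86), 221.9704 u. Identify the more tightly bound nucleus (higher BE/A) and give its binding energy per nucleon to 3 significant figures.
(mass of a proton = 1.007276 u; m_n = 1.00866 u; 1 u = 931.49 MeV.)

radon-222; 7.69 MeV/nucleon

carbon-13: Σm = 6(1.007276) + 7(1.00866) = 13.104276 u; Δm = 0.104212 u; E_B = 97.072 MeV; E_B/A = 7.467 MeV
radon-222: Σm = 86(1.007276) + 136(1.00866) = 223.803496 u; Δm = 1.833096 u; E_B = 1707.5 MeV; E_B/A = 7.691 MeV
radon-222 has the higher binding energy per nucleon, so it is the more tightly bound nucleus.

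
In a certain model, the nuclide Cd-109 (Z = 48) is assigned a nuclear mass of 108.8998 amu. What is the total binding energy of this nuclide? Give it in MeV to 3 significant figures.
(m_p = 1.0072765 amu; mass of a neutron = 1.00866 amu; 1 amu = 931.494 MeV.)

With 48 protons and 61 neutrons (A = 109):
Mass of separated nucleons = 48(1.0072765) + 61(1.00866) = 48.3492720 + 61.52826 = 109.8775320 amu
The mass defect is 109.8775320 − 108.8998 = 0.9777320 amu.
E_B = 0.9777320 × 931.494 = 910.751 MeV

911 MeV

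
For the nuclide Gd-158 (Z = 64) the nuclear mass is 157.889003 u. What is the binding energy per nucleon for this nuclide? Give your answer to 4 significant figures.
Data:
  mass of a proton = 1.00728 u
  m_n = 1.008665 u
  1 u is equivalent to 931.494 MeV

8.203 MeV/nucleon

Total constituent mass: 64 × 1.00728 + 94 × 1.008665 = 159.280430 u
The mass defect is 159.280430 − 157.889003 = 1.391427 u.
Converting to energy: 1.391427 u × 931.494 MeV/u = 1296.11 MeV
Per nucleon: 1296.11 / 158 = 8.203 MeV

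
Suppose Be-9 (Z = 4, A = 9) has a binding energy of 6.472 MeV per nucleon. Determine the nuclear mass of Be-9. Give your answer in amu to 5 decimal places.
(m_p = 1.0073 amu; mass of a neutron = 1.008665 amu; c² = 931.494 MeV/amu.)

9.00999 amu

Total binding energy = 9 × 6.472 = 58.248 MeV
Mass defect = 58.248 MeV / (931.494 MeV/amu) = 0.0625318 amu
Constituent mass = 4(1.0073) + 5(1.008665) = 9.072525 amu
Nuclear mass = 9.072525 − 0.0625318 = 9.0099932 amu ≈ 9.00999 amu (to 5 decimal places)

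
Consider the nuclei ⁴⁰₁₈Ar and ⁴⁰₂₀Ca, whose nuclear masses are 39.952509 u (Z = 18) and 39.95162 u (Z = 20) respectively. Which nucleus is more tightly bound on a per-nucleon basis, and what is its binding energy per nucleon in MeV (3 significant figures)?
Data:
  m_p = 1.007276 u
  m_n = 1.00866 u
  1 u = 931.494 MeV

⁴⁰₁₈Ar; 8.59 MeV/nucleon

⁴⁰₁₈Ar: Σm = 18(1.007276) + 22(1.00866) = 40.321488 u; Δm = 0.368979 u; E_B = 343.70 MeV; E_B/A = 8.593 MeV
⁴⁰₂₀Ca: Σm = 20(1.007276) + 20(1.00866) = 40.318720 u; Δm = 0.367100 u; E_B = 341.95 MeV; E_B/A = 8.549 MeV
⁴⁰₁₈Ar has the higher binding energy per nucleon, so it is the more tightly bound nucleus.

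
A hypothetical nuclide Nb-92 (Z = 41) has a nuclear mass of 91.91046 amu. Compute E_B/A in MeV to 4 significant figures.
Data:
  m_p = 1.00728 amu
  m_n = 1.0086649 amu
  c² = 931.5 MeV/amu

8.403 MeV/nucleon

Z = 41, so N = A − Z = 92 − 41 = 51.
Mass of separated nucleons = 41(1.00728) + 51(1.0086649) = 41.29848 + 51.4419099 = 92.7403899 amu
The mass defect is 92.7403899 − 91.91046 = 0.8299299 amu.
E_B = 0.8299299 × 931.5 = 773.080 MeV
Dividing by A = 92 gives 8.403 MeV per nucleon.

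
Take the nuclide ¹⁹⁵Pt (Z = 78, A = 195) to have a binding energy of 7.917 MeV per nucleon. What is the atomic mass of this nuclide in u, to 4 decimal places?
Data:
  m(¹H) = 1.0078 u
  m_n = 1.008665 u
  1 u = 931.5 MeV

Total binding energy = 195 × 7.917 = 1543.815 MeV
Mass defect = 1543.815 MeV / (931.5 MeV/u) = 1.657343 u
Constituent mass = 78(1.0078) + 117(1.008665) = 196.622205 u
Atomic mass = 196.622205 − 1.657343 = 194.964862 u ≈ 194.9649 u (to 4 decimal places)

194.9649 u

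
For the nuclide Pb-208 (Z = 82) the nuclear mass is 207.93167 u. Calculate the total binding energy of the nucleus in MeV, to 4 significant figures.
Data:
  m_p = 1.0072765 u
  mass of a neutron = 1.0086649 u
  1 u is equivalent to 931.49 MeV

Σm = 82·m_p + 126·m_n = 82.5966730 + 127.0917774 = 209.6884504 u
Mass defect Δm = 209.6884504 − 207.93167 = 1.7567804 u
E_B = 1.7567804 × 931.49 = 1636.42 MeV

1636 MeV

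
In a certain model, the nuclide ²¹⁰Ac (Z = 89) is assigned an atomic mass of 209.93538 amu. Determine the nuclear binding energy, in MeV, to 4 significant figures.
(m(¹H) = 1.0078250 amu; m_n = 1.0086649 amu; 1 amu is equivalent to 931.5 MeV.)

Σm = 89·m(¹H) + 121·m_n = 89.6964250 + 122.0484529 = 211.7448779 amu
Mass defect Δm = 211.7448779 − 209.93538 = 1.8094979 amu
Converting to energy: 1.8094979 amu × 931.5 MeV/amu = 1685.55 MeV

1686 MeV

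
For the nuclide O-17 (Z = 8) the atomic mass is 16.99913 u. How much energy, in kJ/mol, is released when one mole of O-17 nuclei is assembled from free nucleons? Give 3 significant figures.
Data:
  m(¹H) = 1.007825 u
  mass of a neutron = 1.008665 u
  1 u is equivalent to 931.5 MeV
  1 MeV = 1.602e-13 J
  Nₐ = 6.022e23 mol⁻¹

1.27e+10 kJ/mol

Z = 8, so N = A − Z = 17 − 8 = 9.
Total constituent mass: 8 × 1.007825 + 9 × 1.008665 = 17.140585 u
Mass defect Δm = 17.140585 − 16.99913 = 0.141455 u
E_B = 0.141455 × 931.5 = 131.765 MeV
Per nucleus in joules: 131.765 MeV × 1.602e-13 J/MeV = 2.1109e-11 J
Per mole: 2.1109e-11 J × 6.022e23 mol⁻¹ = 1.2712e+13 J/mol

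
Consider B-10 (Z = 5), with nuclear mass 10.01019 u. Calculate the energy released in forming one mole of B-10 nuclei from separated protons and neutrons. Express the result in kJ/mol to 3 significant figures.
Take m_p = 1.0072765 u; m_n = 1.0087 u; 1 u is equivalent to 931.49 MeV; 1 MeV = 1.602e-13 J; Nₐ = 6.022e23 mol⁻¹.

6.26e+09 kJ/mol

Total constituent mass: 5 × 1.0072765 + 5 × 1.0087 = 10.0798825 u
Mass defect Δm = 10.0798825 − 10.01019 = 0.0696925 u
Converting to energy: 0.0696925 u × 931.49 MeV/u = 64.9179 MeV
Per nucleus in joules: 64.9179 MeV × 1.602e-13 J/MeV = 1.0400e-11 J
Per mole: 1.0400e-11 J × 6.022e23 mol⁻¹ = 6.2629e+12 J/mol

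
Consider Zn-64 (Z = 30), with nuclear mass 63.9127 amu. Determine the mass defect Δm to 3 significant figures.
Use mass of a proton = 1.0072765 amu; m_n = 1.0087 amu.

0.601 amu

The nucleus contains 30 protons and 64 − 30 = 34 neutrons.
Mass of separated nucleons = 30(1.0072765) + 34(1.0087) = 30.2182950 + 34.2958 = 64.5140950 amu
The mass defect is 64.5140950 − 63.9127 = 0.6013950 amu.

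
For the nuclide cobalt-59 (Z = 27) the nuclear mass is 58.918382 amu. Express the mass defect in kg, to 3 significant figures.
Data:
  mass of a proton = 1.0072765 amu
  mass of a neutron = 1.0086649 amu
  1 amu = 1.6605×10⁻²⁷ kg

9.22e-28 kg

Z = 27, so N = A − Z = 59 − 27 = 32.
Σm = 27·m_p + 32·m_n = 27.1964655 + 32.2772768 = 59.4737423 amu
The mass defect is 59.4737423 − 58.918382 = 0.5553603 amu.
In SI units: 0.5553603 amu × 1.6605×10⁻²⁷ kg/amu = 9.2218e-28 kg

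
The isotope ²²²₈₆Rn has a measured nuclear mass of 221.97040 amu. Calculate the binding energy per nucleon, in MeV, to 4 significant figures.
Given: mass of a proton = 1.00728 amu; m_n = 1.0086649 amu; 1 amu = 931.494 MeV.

Z = 86, so N = A − Z = 222 − 86 = 136.
Mass of separated nucleons = 86(1.00728) + 136(1.0086649) = 86.62608 + 137.1784264 = 223.8045064 amu
The mass defect is 223.8045064 − 221.97040 = 1.8341064 amu.
E_B = 1.8341064 × 931.494 = 1708.46 MeV
Per nucleon: 1708.46 / 222 = 7.696 MeV

7.696 MeV/nucleon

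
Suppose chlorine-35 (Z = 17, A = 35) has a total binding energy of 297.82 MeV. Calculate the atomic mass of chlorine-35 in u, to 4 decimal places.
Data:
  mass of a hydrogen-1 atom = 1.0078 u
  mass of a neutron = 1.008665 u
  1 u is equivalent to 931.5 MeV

34.9688 u

Mass defect = 297.82 MeV / (931.5 MeV/u) = 0.319721 u
Constituent mass = 17(1.0078) + 18(1.008665) = 35.288570 u
Atomic mass = 35.288570 − 0.319721 = 34.968849 u ≈ 34.9688 u (to 4 decimal places)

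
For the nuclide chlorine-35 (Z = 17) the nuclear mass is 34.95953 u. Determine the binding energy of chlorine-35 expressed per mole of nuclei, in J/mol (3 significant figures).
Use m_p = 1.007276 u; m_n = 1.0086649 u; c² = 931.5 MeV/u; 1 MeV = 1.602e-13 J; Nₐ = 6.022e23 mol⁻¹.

With 17 protons and 18 neutrons (A = 35):
Total constituent mass: 17 × 1.007276 + 18 × 1.0086649 = 35.2796602 u
Mass defect Δm = 35.2796602 − 34.95953 = 0.3201302 u
Converting to energy: 0.3201302 u × 931.5 MeV/u = 298.201 MeV
Per nucleus in joules: 298.201 MeV × 1.602e-13 J/MeV = 4.7772e-11 J
Per mole: 4.7772e-11 J × 6.022e23 mol⁻¹ = 2.8768e+13 J/mol

2.88e+13 J/mol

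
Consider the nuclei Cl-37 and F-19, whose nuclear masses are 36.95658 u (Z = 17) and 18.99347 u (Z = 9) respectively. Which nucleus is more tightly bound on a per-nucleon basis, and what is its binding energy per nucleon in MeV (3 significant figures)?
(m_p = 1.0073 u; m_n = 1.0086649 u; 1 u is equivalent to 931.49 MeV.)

Cl-37; 8.58 MeV/nucleon

Cl-37: Σm = 17(1.0073) + 20(1.0086649) = 37.2973980 u; Δm = 0.3408180 u; E_B = 317.47 MeV; E_B/A = 8.580 MeV
F-19: Σm = 9(1.0073) + 10(1.0086649) = 19.1523490 u; Δm = 0.1588790 u; E_B = 147.99 MeV; E_B/A = 7.789 MeV
Cl-37 has the higher binding energy per nucleon, so it is the more tightly bound nucleus.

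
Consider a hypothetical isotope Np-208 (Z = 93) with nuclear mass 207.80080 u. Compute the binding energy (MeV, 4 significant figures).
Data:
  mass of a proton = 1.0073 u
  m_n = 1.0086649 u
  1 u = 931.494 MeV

1746 MeV

The nucleus contains 93 protons and 208 − 93 = 115 neutrons.
Σm = 93·m_p + 115·m_n = 93.6789 + 115.9964635 = 209.6753635 u
The mass defect is 209.6753635 − 207.80080 = 1.8745635 u.
E_B = 1.8745635 × 931.494 = 1746.14 MeV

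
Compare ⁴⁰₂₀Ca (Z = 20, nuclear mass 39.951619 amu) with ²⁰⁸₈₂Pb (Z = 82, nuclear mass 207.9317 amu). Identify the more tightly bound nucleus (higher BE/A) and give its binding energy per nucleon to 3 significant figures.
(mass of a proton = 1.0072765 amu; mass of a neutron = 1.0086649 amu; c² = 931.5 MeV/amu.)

⁴⁰₂₀Ca; 8.55 MeV/nucleon

⁴⁰₂₀Ca: Σm = 20(1.0072765) + 20(1.0086649) = 40.3188280 amu; Δm = 0.3672090 amu; E_B = 342.055 MeV; E_B/A = 8.551 MeV
²⁰⁸₈₂Pb: Σm = 82(1.0072765) + 126(1.0086649) = 209.6884504 amu; Δm = 1.7567504 amu; E_B = 1636.4 MeV; E_B/A = 7.867 MeV
⁴⁰₂₀Ca has the higher binding energy per nucleon, so it is the more tightly bound nucleus.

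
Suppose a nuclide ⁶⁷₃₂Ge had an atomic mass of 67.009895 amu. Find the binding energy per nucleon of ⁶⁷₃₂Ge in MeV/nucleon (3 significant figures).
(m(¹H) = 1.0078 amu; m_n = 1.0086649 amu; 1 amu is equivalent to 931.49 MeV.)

The nucleus contains 32 protons and 67 − 32 = 35 neutrons.
Mass of separated nucleons = 32(1.0078) + 35(1.0086649) = 32.2496 + 35.3032715 = 67.5528715 amu
Δm = 67.5528715 − 67.009895 = 0.5429765 amu
E_B = 0.5429765 × 931.49 = 505.777 MeV
BE/A = 505.777 MeV / 67 = 7.549 MeV/nucleon

7.55 MeV/nucleon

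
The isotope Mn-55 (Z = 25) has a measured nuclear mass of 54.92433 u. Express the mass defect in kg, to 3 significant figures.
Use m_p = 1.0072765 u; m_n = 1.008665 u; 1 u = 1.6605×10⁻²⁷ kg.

The nucleus contains 25 protons and 55 − 25 = 30 neutrons.
Σm = 25·m_p + 30·m_n = 25.1819125 + 30.259950 = 55.4418625 u
The mass defect is 55.4418625 − 54.92433 = 0.5175325 u.
In SI units: 0.5175325 u × 1.6605×10⁻²⁷ kg/u = 8.5936e-28 kg

8.59e-28 kg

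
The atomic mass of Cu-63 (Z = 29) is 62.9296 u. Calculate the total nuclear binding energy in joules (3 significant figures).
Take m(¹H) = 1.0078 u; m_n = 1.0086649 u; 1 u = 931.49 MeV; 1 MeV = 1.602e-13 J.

Z = 29, so N = A − Z = 63 − 29 = 34.
Mass of separated nucleons = 29(1.0078) + 34(1.0086649) = 29.2262 + 34.2946066 = 63.5208066 u
Δm = 63.5208066 − 62.9296 = 0.5912066 u
Converting to energy: 0.5912066 u × 931.49 MeV/u = 550.703 MeV
In joules: 550.703 MeV × 1.602e-13 J/MeV = 8.8223e-11 J

8.82e-11 J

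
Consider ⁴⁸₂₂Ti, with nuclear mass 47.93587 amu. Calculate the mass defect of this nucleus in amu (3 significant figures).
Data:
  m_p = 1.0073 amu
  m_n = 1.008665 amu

0.450 amu

Mass of separated nucleons = 22(1.0073) + 26(1.008665) = 22.1606 + 26.225290 = 48.385890 amu
Mass defect Δm = 48.385890 − 47.93587 = 0.450020 amu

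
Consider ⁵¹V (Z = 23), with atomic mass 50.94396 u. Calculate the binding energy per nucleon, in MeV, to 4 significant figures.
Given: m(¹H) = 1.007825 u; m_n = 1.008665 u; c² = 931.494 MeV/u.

Mass of separated nucleons = 23(1.007825) + 28(1.008665) = 23.179975 + 28.242620 = 51.422595 u
Mass defect Δm = 51.422595 − 50.94396 = 0.478635 u
E_B = 0.478635 × 931.494 = 445.846 MeV
Per nucleon: 445.846 / 51 = 8.742 MeV

8.742 MeV/nucleon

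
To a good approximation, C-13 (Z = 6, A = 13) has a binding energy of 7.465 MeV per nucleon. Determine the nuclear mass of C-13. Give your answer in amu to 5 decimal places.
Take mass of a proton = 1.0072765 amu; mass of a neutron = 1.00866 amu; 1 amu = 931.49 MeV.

13.00010 amu

Total binding energy = 13 × 7.465 = 97.045 MeV
Mass defect = 97.045 MeV / (931.49 MeV/amu) = 0.1041825 amu
Constituent mass = 6(1.0072765) + 7(1.00866) = 13.1042790 amu
Nuclear mass = 13.1042790 − 0.1041825 = 13.0000965 amu ≈ 13.00010 amu (to 5 decimal places)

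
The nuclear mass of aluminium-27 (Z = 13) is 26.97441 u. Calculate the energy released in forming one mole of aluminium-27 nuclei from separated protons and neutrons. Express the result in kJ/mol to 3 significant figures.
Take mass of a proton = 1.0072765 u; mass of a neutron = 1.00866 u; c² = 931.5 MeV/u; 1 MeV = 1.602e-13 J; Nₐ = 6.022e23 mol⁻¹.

2.17e+10 kJ/mol

With 13 protons and 14 neutrons (A = 27):
Total constituent mass: 13 × 1.0072765 + 14 × 1.00866 = 27.2158345 u
Δm = 27.2158345 − 26.97441 = 0.2414245 u
Converting to energy: 0.2414245 u × 931.5 MeV/u = 224.887 MeV
Per nucleus in joules: 224.887 MeV × 1.602e-13 J/MeV = 3.6027e-11 J
Per mole: 3.6027e-11 J × 6.022e23 mol⁻¹ = 2.1695e+13 J/mol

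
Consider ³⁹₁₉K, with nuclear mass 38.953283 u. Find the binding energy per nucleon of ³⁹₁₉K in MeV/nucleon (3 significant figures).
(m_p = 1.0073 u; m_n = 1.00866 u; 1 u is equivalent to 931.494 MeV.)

8.57 MeV/nucleon

With 19 protons and 20 neutrons (A = 39):
Total constituent mass: 19 × 1.0073 + 20 × 1.00866 = 39.31190 u
The mass defect is 39.31190 − 38.953283 = 0.358617 u.
Converting to energy: 0.358617 u × 931.494 MeV/u = 334.050 MeV
Dividing by A = 39 gives 8.565 MeV per nucleon.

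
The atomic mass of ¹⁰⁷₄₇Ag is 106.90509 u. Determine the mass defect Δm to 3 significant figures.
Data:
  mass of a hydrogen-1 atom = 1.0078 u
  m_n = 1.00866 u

The nucleus contains 47 protons and 107 − 47 = 60 neutrons.
Mass of separated nucleons = 47(1.0078) + 60(1.00866) = 47.3666 + 60.51960 = 107.88620 u
Mass defect Δm = 107.88620 − 106.90509 = 0.98111 u

0.981 u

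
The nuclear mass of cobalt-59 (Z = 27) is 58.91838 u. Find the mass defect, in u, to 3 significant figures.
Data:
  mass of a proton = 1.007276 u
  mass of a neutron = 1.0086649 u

Total constituent mass: 27 × 1.007276 + 32 × 1.0086649 = 59.4737288 u
The mass defect is 59.4737288 − 58.91838 = 0.5553488 u.

0.555 u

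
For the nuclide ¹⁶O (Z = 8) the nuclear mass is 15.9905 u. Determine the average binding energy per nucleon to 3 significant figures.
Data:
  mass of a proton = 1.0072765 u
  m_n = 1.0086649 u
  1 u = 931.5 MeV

7.98 MeV/nucleon

The nucleus contains 8 protons and 16 − 8 = 8 neutrons.
Total constituent mass: 8 × 1.0072765 + 8 × 1.0086649 = 16.1275312 u
Δm = 16.1275312 − 15.9905 = 0.1370312 u
E_B = 0.1370312 × 931.5 = 127.645 MeV
BE/A = 127.645 MeV / 16 = 7.978 MeV/nucleon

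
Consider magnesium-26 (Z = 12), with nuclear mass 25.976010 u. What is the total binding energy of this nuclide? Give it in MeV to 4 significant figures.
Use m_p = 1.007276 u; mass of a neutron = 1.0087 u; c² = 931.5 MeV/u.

Z = 12, so N = A − Z = 26 − 12 = 14.
Total constituent mass: 12 × 1.007276 + 14 × 1.0087 = 26.209112 u
Δm = 26.209112 − 25.976010 = 0.233102 u
Binding energy = Δm·c² = 0.233102 × 931.5 MeV/u = 217.135 MeV

217.1 MeV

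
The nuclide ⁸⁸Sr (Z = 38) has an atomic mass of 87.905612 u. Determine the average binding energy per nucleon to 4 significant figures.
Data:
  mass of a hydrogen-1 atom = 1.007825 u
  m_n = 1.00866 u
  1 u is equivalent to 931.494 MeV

The nucleus contains 38 protons and 88 − 38 = 50 neutrons.
Total constituent mass: 38 × 1.007825 + 50 × 1.00866 = 88.730350 u
Mass defect Δm = 88.730350 − 87.905612 = 0.824738 u
E_B = 0.824738 × 931.494 = 768.238 MeV
Per nucleon: 768.238 / 88 = 8.730 MeV

8.730 MeV/nucleon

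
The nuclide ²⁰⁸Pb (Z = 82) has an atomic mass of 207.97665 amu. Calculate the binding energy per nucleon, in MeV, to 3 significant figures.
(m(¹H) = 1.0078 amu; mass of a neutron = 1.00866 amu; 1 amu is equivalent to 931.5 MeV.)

7.86 MeV/nucleon

Z = 82, so N = A − Z = 208 − 82 = 126.
Total constituent mass: 82 × 1.0078 + 126 × 1.00866 = 209.73076 amu
Mass defect Δm = 209.73076 − 207.97665 = 1.75411 amu
Converting to energy: 1.75411 amu × 931.5 MeV/amu = 1633.95 MeV
Dividing by A = 208 gives 7.856 MeV per nucleon.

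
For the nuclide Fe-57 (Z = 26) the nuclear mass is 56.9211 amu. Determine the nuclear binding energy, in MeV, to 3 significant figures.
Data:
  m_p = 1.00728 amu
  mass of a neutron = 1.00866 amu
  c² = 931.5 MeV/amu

500 MeV

The nucleus contains 26 protons and 57 − 26 = 31 neutrons.
Σm = 26·m_p + 31·m_n = 26.18928 + 31.26846 = 57.45774 amu
Mass defect Δm = 57.45774 − 56.9211 = 0.53664 amu
E_B = 0.53664 × 931.5 = 499.880 MeV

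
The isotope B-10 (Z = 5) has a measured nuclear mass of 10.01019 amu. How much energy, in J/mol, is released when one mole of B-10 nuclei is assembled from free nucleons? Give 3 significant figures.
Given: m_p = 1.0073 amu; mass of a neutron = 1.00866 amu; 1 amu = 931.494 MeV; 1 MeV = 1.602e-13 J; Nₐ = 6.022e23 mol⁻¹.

With 5 protons and 5 neutrons (A = 10):
Σm = 5·m_p + 5·m_n = 5.0365 + 5.04330 = 10.07980 amu
Δm = 10.07980 − 10.01019 = 0.06961 amu
E_B = 0.06961 × 931.494 = 64.8413 MeV
Per nucleus in joules: 64.8413 MeV × 1.602e-13 J/MeV = 1.0388e-11 J
Per mole: 1.0388e-11 J × 6.022e23 mol⁻¹ = 6.2557e+12 J/mol

6.26e+12 J/mol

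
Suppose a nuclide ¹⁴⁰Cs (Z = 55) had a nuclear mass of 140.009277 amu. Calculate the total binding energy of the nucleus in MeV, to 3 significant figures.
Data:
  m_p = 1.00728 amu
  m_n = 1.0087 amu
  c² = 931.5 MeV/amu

1050 MeV

With 55 protons and 85 neutrons (A = 140):
Mass of separated nucleons = 55(1.00728) + 85(1.0087) = 55.40040 + 85.7395 = 141.13990 amu
The mass defect is 141.13990 − 140.009277 = 1.130623 amu.
Converting to energy: 1.130623 amu × 931.5 MeV/amu = 1053.18 MeV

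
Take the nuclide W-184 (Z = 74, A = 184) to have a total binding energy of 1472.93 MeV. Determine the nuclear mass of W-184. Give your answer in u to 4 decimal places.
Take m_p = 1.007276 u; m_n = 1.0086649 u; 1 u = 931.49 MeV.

Mass defect = 1472.93 MeV / (931.49 MeV/u) = 1.581262 u
Constituent mass = 74(1.007276) + 110(1.0086649) = 185.4915630 u
Nuclear mass = 185.4915630 − 1.581262 = 183.9103010 u ≈ 183.9103 u (to 4 decimal places)

183.9103 u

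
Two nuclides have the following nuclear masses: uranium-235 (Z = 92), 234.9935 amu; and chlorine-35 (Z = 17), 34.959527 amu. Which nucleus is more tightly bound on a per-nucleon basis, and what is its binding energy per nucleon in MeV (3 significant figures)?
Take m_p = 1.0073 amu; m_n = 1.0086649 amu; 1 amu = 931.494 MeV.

uranium-235: Σm = 92(1.0073) + 143(1.0086649) = 236.9106807 amu; Δm = 1.9171807 amu; E_B = 1785.8 MeV; E_B/A = 7.599 MeV
chlorine-35: Σm = 17(1.0073) + 18(1.0086649) = 35.2800682 amu; Δm = 0.3205412 amu; E_B = 298.58 MeV; E_B/A = 8.531 MeV
chlorine-35 has the higher binding energy per nucleon, so it is the more tightly bound nucleus.

chlorine-35; 8.53 MeV/nucleon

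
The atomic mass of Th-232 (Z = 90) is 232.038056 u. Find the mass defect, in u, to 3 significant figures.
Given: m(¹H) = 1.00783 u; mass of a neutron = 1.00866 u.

1.90 u

The nucleus contains 90 protons and 232 − 90 = 142 neutrons.
Total constituent mass: 90 × 1.00783 + 142 × 1.00866 = 233.93442 u
Δm = 233.93442 − 232.038056 = 1.896364 u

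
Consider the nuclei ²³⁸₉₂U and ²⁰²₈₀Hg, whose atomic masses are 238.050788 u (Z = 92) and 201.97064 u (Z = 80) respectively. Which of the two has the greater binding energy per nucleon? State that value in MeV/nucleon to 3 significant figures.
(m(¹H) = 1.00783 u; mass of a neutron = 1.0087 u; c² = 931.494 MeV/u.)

²³⁸₉₂U: Σm = 92(1.00783) + 146(1.0087) = 239.99056 u; Δm = 1.939772 u; E_B = 1806.9 MeV; E_B/A = 7.592 MeV
²⁰²₈₀Hg: Σm = 80(1.00783) + 122(1.0087) = 203.68780 u; Δm = 1.71716 u; E_B = 1599.5 MeV; E_B/A = 7.918 MeV
²⁰²₈₀Hg has the higher binding energy per nucleon, so it is the more tightly bound nucleus.

²⁰²₈₀Hg; 7.92 MeV/nucleon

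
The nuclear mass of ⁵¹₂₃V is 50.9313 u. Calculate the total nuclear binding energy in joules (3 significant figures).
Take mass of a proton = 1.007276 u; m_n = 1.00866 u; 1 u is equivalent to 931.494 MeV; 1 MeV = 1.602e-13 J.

Z = 23, so N = A − Z = 51 − 23 = 28.
Σm = 23·m_p + 28·m_n = 23.167348 + 28.24248 = 51.409828 u
Mass defect Δm = 51.409828 − 50.9313 = 0.478528 u
Converting to energy: 0.478528 u × 931.494 MeV/u = 445.746 MeV
In joules: 445.746 MeV × 1.602e-13 J/MeV = 7.1409e-11 J

7.14e-11 J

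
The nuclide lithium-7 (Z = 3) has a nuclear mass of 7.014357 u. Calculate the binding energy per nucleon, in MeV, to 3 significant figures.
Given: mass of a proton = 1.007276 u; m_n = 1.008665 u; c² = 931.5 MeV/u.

5.61 MeV/nucleon

Mass of separated nucleons = 3(1.007276) + 4(1.008665) = 3.021828 + 4.034660 = 7.056488 u
Mass defect Δm = 7.056488 − 7.014357 = 0.042131 u
Binding energy = Δm·c² = 0.042131 × 931.5 MeV/u = 39.2450 MeV
Dividing by A = 7 gives 5.606 MeV per nucleon.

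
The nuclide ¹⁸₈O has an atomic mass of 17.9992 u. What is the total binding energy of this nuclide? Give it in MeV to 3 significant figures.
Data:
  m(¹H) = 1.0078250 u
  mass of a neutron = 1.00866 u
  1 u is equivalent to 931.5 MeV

140 MeV

The nucleus contains 8 protons and 18 − 8 = 10 neutrons.
Total constituent mass: 8 × 1.0078250 + 10 × 1.00866 = 18.1492000 u
Δm = 18.1492000 − 17.9992 = 0.1500000 u
Binding energy = Δm·c² = 0.1500000 × 931.5 MeV/u = 139.725 MeV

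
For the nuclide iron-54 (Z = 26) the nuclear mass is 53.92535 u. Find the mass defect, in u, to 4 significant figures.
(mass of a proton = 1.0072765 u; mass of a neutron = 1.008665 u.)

0.5065 u

With 26 protons and 28 neutrons (A = 54):
Σm = 26·m_p + 28·m_n = 26.1891890 + 28.242620 = 54.4318090 u
Mass defect Δm = 54.4318090 − 53.92535 = 0.5064590 u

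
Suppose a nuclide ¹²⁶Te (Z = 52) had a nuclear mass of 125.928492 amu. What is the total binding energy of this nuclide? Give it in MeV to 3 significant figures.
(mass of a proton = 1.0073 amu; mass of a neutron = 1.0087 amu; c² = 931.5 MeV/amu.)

1020 MeV

Σm = 52·m_p + 74·m_n = 52.3796 + 74.6438 = 127.0234 amu
The mass defect is 127.0234 − 125.928492 = 1.094908 amu.
Converting to energy: 1.094908 amu × 931.5 MeV/amu = 1019.91 MeV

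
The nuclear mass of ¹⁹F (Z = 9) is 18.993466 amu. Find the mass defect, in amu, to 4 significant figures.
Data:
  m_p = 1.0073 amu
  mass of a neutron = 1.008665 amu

0.1589 amu

With 9 protons and 10 neutrons (A = 19):
Σm = 9·m_p + 10·m_n = 9.0657 + 10.086650 = 19.152350 amu
The mass defect is 19.152350 − 18.993466 = 0.158884 amu.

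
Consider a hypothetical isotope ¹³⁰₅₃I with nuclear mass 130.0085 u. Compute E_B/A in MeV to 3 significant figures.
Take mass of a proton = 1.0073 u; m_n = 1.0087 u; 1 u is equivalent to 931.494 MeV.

7.51 MeV/nucleon

Mass of separated nucleons = 53(1.0073) + 77(1.0087) = 53.3869 + 77.6699 = 131.0568 u
The mass defect is 131.0568 − 130.0085 = 1.0483 u.
Binding energy = Δm·c² = 1.0483 × 931.494 MeV/u = 976.485 MeV
BE/A = 976.485 MeV / 130 = 7.511 MeV/nucleon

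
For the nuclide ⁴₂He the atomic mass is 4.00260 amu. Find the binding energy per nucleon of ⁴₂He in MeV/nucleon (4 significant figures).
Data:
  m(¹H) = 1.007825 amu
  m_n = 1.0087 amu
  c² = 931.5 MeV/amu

7.091 MeV/nucleon

With 2 protons and 2 neutrons (A = 4):
Σm = 2·m(¹H) + 2·m_n = 2.015650 + 2.0174 = 4.033050 amu
Mass defect Δm = 4.033050 − 4.00260 = 0.030450 amu
Binding energy = Δm·c² = 0.030450 × 931.5 MeV/amu = 28.3642 MeV
Per nucleon: 28.3642 / 4 = 7.091 MeV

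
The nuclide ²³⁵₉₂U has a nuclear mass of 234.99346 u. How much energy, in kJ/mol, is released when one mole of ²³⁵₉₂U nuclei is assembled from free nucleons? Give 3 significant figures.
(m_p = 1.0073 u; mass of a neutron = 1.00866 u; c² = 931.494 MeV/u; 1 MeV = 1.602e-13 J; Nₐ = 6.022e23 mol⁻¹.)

1.72e+11 kJ/mol

The nucleus contains 92 protons and 235 − 92 = 143 neutrons.
Mass of separated nucleons = 92(1.0073) + 143(1.00866) = 92.6716 + 144.23838 = 236.90998 u
Δm = 236.90998 − 234.99346 = 1.91652 u
Binding energy = Δm·c² = 1.91652 × 931.494 MeV/u = 1785.23 MeV
Per nucleus in joules: 1785.23 MeV × 1.602e-13 J/MeV = 2.8599e-10 J
Per mole: 2.8599e-10 J × 6.022e23 mol⁻¹ = 1.7222e+14 J/mol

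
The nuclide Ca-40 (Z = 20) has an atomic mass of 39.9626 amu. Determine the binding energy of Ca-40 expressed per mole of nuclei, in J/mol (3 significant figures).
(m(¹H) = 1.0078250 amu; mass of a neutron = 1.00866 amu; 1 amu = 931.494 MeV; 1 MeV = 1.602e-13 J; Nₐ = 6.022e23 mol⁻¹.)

With 20 protons and 20 neutrons (A = 40):
Total constituent mass: 20 × 1.0078250 + 20 × 1.00866 = 40.3297000 amu
The mass defect is 40.3297000 − 39.9626 = 0.3671000 amu.
Binding energy = Δm·c² = 0.3671000 × 931.494 MeV/amu = 341.951 MeV
Per nucleus in joules: 341.951 MeV × 1.602e-13 J/MeV = 5.4781e-11 J
Per mole: 5.4781e-11 J × 6.022e23 mol⁻¹ = 3.2989e+13 J/mol

3.30e+13 J/mol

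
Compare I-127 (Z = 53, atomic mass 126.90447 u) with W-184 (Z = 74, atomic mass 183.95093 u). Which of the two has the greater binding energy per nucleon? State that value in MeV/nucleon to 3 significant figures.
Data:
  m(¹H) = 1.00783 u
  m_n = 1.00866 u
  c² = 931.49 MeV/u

I-127; 8.44 MeV/nucleon

I-127: Σm = 53(1.00783) + 74(1.00866) = 128.05583 u; Δm = 1.15136 u; E_B = 1072.48 MeV; E_B/A = 8.4447 MeV
W-184: Σm = 74(1.00783) + 110(1.00866) = 185.53202 u; Δm = 1.58109 u; E_B = 1472.8 MeV; E_B/A = 8.004 MeV
I-127 has the higher binding energy per nucleon, so it is the more tightly bound nucleus.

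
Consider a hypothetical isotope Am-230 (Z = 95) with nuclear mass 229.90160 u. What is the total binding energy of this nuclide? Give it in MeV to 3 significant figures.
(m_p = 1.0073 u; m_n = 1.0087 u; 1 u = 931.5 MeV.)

Z = 95, so N = A − Z = 230 − 95 = 135.
Mass of separated nucleons = 95(1.0073) + 135(1.0087) = 95.6935 + 136.1745 = 231.8680 u
Δm = 231.8680 − 229.90160 = 1.96640 u
Binding energy = Δm·c² = 1.96640 × 931.5 MeV/u = 1831.70 MeV

1830 MeV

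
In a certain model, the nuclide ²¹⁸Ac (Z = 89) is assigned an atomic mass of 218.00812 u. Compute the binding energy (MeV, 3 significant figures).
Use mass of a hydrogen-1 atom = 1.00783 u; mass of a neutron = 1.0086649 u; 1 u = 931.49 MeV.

1680 MeV

Σm = 89·m(¹H) + 129·m_n = 89.69687 + 130.1177721 = 219.8146421 u
Mass defect Δm = 219.8146421 − 218.00812 = 1.8065221 u
Binding energy = Δm·c² = 1.8065221 × 931.49 MeV/u = 1682.76 MeV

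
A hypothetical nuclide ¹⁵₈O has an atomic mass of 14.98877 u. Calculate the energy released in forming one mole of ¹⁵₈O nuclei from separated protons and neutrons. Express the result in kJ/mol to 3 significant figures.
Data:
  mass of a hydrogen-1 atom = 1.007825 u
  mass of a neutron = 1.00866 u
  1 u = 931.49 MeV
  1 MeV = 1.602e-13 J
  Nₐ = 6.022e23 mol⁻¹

Σm = 8·m(¹H) + 7·m_n = 8.062600 + 7.06062 = 15.123220 u
The mass defect is 15.123220 − 14.98877 = 0.134450 u.
Binding energy = Δm·c² = 0.134450 × 931.49 MeV/u = 125.239 MeV
Per nucleus in joules: 125.239 MeV × 1.602e-13 J/MeV = 2.0063e-11 J
Per mole: 2.0063e-11 J × 6.022e23 mol⁻¹ = 1.2082e+13 J/mol

1.21e+10 kJ/mol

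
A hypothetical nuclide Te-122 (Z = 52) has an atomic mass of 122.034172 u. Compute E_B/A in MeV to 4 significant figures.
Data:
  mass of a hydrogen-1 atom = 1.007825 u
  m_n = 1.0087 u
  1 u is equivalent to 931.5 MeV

7.496 MeV/nucleon

Z = 52, so N = A − Z = 122 − 52 = 70.
Mass of separated nucleons = 52(1.007825) + 70(1.0087) = 52.406900 + 70.6090 = 123.015900 u
Δm = 123.015900 − 122.034172 = 0.981728 u
Converting to energy: 0.981728 u × 931.5 MeV/u = 914.480 MeV
Dividing by A = 122 gives 7.496 MeV per nucleon.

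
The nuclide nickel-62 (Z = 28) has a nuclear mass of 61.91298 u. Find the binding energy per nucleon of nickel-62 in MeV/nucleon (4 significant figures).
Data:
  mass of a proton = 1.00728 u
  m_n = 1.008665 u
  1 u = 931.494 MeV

8.796 MeV/nucleon

Z = 28, so N = A − Z = 62 − 28 = 34.
Total constituent mass: 28 × 1.00728 + 34 × 1.008665 = 62.498450 u
The mass defect is 62.498450 − 61.91298 = 0.585470 u.
Binding energy = Δm·c² = 0.585470 × 931.494 MeV/u = 545.362 MeV
BE/A = 545.362 MeV / 62 = 8.796 MeV/nucleon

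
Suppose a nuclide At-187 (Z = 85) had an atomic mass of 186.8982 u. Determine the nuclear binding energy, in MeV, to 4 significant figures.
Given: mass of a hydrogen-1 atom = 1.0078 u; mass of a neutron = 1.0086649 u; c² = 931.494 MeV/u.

1536 MeV

With 85 protons and 102 neutrons (A = 187):
Mass of separated nucleons = 85(1.0078) + 102(1.0086649) = 85.6630 + 102.8838198 = 188.5468198 u
Δm = 188.5468198 − 186.8982 = 1.6486198 u
E_B = 1.6486198 × 931.494 = 1535.68 MeV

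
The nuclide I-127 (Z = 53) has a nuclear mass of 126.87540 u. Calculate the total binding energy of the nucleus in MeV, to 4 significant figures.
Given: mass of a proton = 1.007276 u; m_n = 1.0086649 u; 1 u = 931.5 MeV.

Mass of separated nucleons = 53(1.007276) + 74(1.0086649) = 53.385628 + 74.6412026 = 128.0268306 u
Δm = 128.0268306 − 126.87540 = 1.1514306 u
Binding energy = Δm·c² = 1.1514306 × 931.5 MeV/u = 1072.56 MeV

1073 MeV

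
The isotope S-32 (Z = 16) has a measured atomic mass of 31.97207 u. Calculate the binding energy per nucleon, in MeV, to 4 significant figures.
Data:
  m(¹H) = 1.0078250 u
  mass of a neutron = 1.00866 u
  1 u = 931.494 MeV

8.491 MeV/nucleon

Σm = 16·m(¹H) + 16·m_n = 16.1252000 + 16.13856 = 32.2637600 u
The mass defect is 32.2637600 − 31.97207 = 0.2916900 u.
E_B = 0.2916900 × 931.494 = 271.707 MeV
Dividing by A = 32 gives 8.491 MeV per nucleon.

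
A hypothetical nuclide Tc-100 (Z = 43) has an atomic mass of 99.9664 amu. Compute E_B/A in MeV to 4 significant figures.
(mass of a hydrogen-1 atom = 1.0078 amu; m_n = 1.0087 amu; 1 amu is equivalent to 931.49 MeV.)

8.056 MeV/nucleon

The nucleus contains 43 protons and 100 − 43 = 57 neutrons.
Total constituent mass: 43 × 1.0078 + 57 × 1.0087 = 100.8313 amu
Mass defect Δm = 100.8313 − 99.9664 = 0.8649 amu
Converting to energy: 0.8649 amu × 931.49 MeV/amu = 805.646 MeV
Per nucleon: 805.646 / 100 = 8.056 MeV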